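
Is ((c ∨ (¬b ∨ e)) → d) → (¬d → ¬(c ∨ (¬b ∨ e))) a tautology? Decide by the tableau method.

Valid

Assume the negation and expand:
Initial set: {F (((c ∨ (¬b ∨ e)) → d) → (¬d → ¬(c ∨ (¬b ∨ e))))}.
F (((c ∨ (¬b ∨ e)) → d) → (¬d → ¬(c ∨ (¬b ∨ e)))): α-rule — add T ((c ∨ (¬b ∨ e)) → d), F (¬d → ¬(c ∨ (¬b ∨ e))).
F (¬d → ¬(c ∨ (¬b ∨ e))): α-rule — add T ¬d, F ¬(c ∨ (¬b ∨ e)).
T ((c ∨ (¬b ∨ e)) → d): β-rule — branch into F (c ∨ (¬b ∨ e))  //  T d.
  branch 1 (add F (c ∨ (¬b ∨ e))):
    F (c ∨ (¬b ∨ e)): α-rule — add F c, F (¬b ∨ e).
    F (¬b ∨ e): α-rule — add F ¬b, F e.
    F ¬(c ∨ (¬b ∨ e)): β-rule — branch into T c  //  T (¬b ∨ e).
      branch 1.1 (add T c):
        × closes — contains both c and ¬c.
      branch 1.2 (add T (¬b ∨ e)):
        T (¬b ∨ e): β-rule — branch into T ¬b  //  T e.
          branch 1.2.1 (add T ¬b):
            × closes — contains both b and ¬b.
          branch 1.2.2 (add T e):
            × closes — contains both e and ¬e.
  branch 2 (add T d):
    × closes — contains both d and ¬d.
All 4 branches close.
Every branch closed, so the negation is unsatisfiable and the formula is valid.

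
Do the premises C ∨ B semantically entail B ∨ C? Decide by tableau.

Yes

Initial set: {(C ∨ B); ¬(B ∨ C)}.
¬(B ∨ C): α-rule — add ¬B, ¬C.
(C ∨ B): β-rule — branch into C  //  B.
  branch 1 (add C):
    × closes — contains both C and ¬C.
  branch 2 (add B):
    × closes — contains both B and ¬B.
All 2 branches close.
Every branch closed, so the premises entail the conclusion.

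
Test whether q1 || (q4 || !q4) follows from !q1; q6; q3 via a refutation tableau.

Initial set: {T !q1; T q6; T q3; F (q1 || (q4 || !q4))}.
F (q1 || (q4 || !q4)): α-rule — add F q1, F (q4 || !q4).
F (q4 || !q4): α-rule — add F q4, F !q4.
× closes — contains both q4 and !q4.
All 1 branch closes.
Every branch closed, so the premises entail the conclusion.

Yes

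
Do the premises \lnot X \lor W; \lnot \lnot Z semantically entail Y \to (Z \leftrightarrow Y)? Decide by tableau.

Yes

Initial set: {(\lnot X \lor W); \lnot \lnot Z; \lnot (Y \to (Z \leftrightarrow Y))}.
\lnot \lnot Z: drop double negation, giving Z.
\lnot (Y \to (Z \leftrightarrow Y)): α-rule — add Y, \lnot (Z \leftrightarrow Y).
(\lnot X \lor W): β-rule — branch into \lnot X  //  W.
  branch 1 (add \lnot X):
    \lnot (Z \leftrightarrow Y): β-rule — branch into Z, \lnot Y  //  \lnot Z, Y.
      branch 1.1 (add Z, \lnot Y):
        × closes — contains both Y and \lnot Y.
      branch 1.2 (add \lnot Z, Y):
        × closes — contains both Z and \lnot Z.
  branch 2 (add W):
    \lnot (Z \leftrightarrow Y): β-rule — branch into Z, \lnot Y  //  \lnot Z, Y.
      branch 2.1 (add Z, \lnot Y):
        × closes — contains both Y and \lnot Y.
      branch 2.2 (add \lnot Z, Y):
        × closes — contains both Z and \lnot Z.
All 4 branches close.
Every branch closed, so the premises entail the conclusion.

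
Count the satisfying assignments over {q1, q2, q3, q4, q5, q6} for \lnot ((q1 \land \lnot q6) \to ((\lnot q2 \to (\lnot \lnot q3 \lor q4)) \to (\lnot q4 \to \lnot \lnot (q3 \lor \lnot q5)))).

1

Initial set: {\lnot ((q1 \land \lnot q6) \to ((\lnot q2 \to (\lnot \lnot q3 \lor q4)) \to (\lnot q4 \to \lnot \lnot (q3 \lor \lnot q5))))}.
\lnot ((q1 \land \lnot q6) \to ((\lnot q2 \to (\lnot \lnot q3 \lor q4)) \to (\lnot q4 \to \lnot \lnot (q3 \lor \lnot q5)))): α-rule — add (q1 \land \lnot q6), \lnot ((\lnot q2 \to (\lnot \lnot q3 \lor q4)) \to (\lnot q4 \to \lnot \lnot (q3 \lor \lnot q5))).
(q1 \land \lnot q6): α-rule — add q1, \lnot q6.
\lnot ((\lnot q2 \to (\lnot \lnot q3 \lor q4)) \to (\lnot q4 \to \lnot \lnot (q3 \lor \lnot q5))): α-rule — add (\lnot q2 \to (\lnot \lnot q3 \lor q4)), \lnot (\lnot q4 \to \lnot \lnot (q3 \lor \lnot q5)).
\lnot (\lnot q4 \to \lnot \lnot (q3 \lor \lnot q5)): α-rule — add \lnot q4, \lnot \lnot \lnot (q3 \lor \lnot q5).
\lnot \lnot \lnot (q3 \lor \lnot q5): drop double negation, giving \lnot (q3 \lor \lnot q5).
\lnot (q3 \lor \lnot q5): α-rule — add \lnot q3, \lnot \lnot q5.
(\lnot q2 \to (\lnot \lnot q3 \lor q4)): β-rule — branch into \lnot \lnot q2  //  (\lnot \lnot q3 \lor q4).
  branch 1 (add \lnot \lnot q2):
    ○ open, literals {q1=T, q2=T, q3=F, q4=F, q5=T, q6=F}.
  branch 2 (add (\lnot \lnot q3 \lor q4)):
    (\lnot \lnot q3 \lor q4): β-rule — branch into \lnot \lnot q3  //  q4.
      branch 2.1 (add \lnot \lnot q3):
        \lnot \lnot q3: drop double negation, giving q3.
        × closes — contains both q3 and \lnot q3.
      branch 2.2 (add q4):
        × closes — contains both q4 and \lnot q4.
2 branches closed, 1 open.
Each open branch fixes some atoms; the unmentioned ones are free. Counting distinct full assignments: branch {q1=T, q2=T, q3=F, q4=F, q5=T, q6=F} (none free) contributes 1 new. Total: 1.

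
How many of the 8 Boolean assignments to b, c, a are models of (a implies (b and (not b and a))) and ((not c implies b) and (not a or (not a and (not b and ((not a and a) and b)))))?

3

Initial set: {((a implies (b and (not b and a))) and ((not c implies b) and (not a or (not a and (not b and ((not a and a) and b))))))}.
((a implies (b and (not b and a))) and ((not c implies b) and (not a or (not a and (not b and ((not a and a) and b)))))): α-rule — add (a implies (b and (not b and a))), ((not c implies b) and (not a or (not a and (not b and ((not a and a) and b))))).
((not c implies b) and (not a or (not a and (not b and ((not a and a) and b))))): α-rule — add (not c implies b), (not a or (not a and (not b and ((not a and a) and b)))).
(a implies (b and (not b and a))): β-rule — branch into not a  //  (b and (not b and a)).
  branch 1 (add not a):
    (not c implies b): β-rule — branch into not not c  //  b.
      branch 1.1 (add not not c):
        (not a or (not a and (not b and ((not a and a) and b)))): β-rule — branch into not a  //  (not a and (not b and ((not a and a) and b))).
          branch 1.1.1 (add not a):
            ○ open, literals {a=0, c=1}.
          branch 1.1.2 (add (not a and (not b and ((not a and a) and b)))):
            (not a and (not b and ((not a and a) and b))): α-rule — add not a, (not b and ((not a and a) and b)).
            (not b and ((not a and a) and b)): α-rule — add not b, ((not a and a) and b).
            ((not a and a) and b): α-rule — add (not a and a), b.
            × closes — contains both b and not b.
      branch 1.2 (add b):
        (not a or (not a and (not b and ((not a and a) and b)))): β-rule — branch into not a  //  (not a and (not b and ((not a and a) and b))).
          branch 1.2.1 (add not a):
            ○ open, literals {a=0, b=1}.
          branch 1.2.2 (add (not a and (not b and ((not a and a) and b)))):
            (not a and (not b and ((not a and a) and b))): α-rule — add not a, (not b and ((not a and a) and b)).
            (not b and ((not a and a) and b)): α-rule — add not b, ((not a and a) and b).
            × closes — contains both b and not b.
  branch 2 (add (b and (not b and a))):
    (b and (not b and a)): α-rule — add b, (not b and a).
    (not b and a): α-rule — add not b, a.
    × closes — contains both b and not b.
3 branches closed, 2 open.
Each open branch fixes some atoms; the unmentioned ones are free. Counting distinct full assignments: branch {a=0, c=1} (b) contributes 2 new; branch {a=0, b=1} (c) contributes 1 new. Total: 3.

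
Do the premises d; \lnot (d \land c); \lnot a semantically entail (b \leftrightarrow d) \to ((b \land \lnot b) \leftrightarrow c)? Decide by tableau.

Initial set: {d; \lnot (d \land c); \lnot a; \lnot ((b \leftrightarrow d) \to ((b \land \lnot b) \leftrightarrow c))}.
\lnot ((b \leftrightarrow d) \to ((b \land \lnot b) \leftrightarrow c)): α-rule — add (b \leftrightarrow d), \lnot ((b \land \lnot b) \leftrightarrow c).
\lnot (d \land c): β-rule — branch into \lnot d  //  \lnot c.
  branch 1 (add \lnot d):
    × closes — contains both d and \lnot d.
  branch 2 (add \lnot c):
    (b \leftrightarrow d): β-rule — branch into b, d  //  \lnot b, \lnot d.
      branch 2.1 (add b, d):
        \lnot ((b \land \lnot b) \leftrightarrow c): β-rule — branch into (b \land \lnot b), \lnot c  //  \lnot (b \land \lnot b), c.
          branch 2.1.1 (add (b \land \lnot b), \lnot c):
            (b \land \lnot b): α-rule — add b, \lnot b.
            × closes — contains both b and \lnot b.
          branch 2.1.2 (add \lnot (b \land \lnot b), c):
            × closes — contains both c and \lnot c.
      branch 2.2 (add \lnot b, \lnot d):
        × closes — contains both d and \lnot d.
All 4 branches close.
Every branch closed, so the premises entail the conclusion.

Yes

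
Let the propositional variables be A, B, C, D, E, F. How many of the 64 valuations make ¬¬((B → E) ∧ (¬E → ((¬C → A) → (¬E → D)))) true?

Initial set: {¬¬((B → E) ∧ (¬E → ((¬C → A) → (¬E → D))))}.
¬¬((B → E) ∧ (¬E → ((¬C → A) → (¬E → D)))): drop double negation, giving ((B → E) ∧ (¬E → ((¬C → A) → (¬E → D)))).
((B → E) ∧ (¬E → ((¬C → A) → (¬E → D)))): α-rule — add (B → E), (¬E → ((¬C → A) → (¬E → D))).
(B → E): β-rule — branch into ¬B  //  E.
  branch 1 (add ¬B):
    (¬E → ((¬C → A) → (¬E → D))): β-rule — branch into ¬¬E  //  ((¬C → A) → (¬E → D)).
      branch 1.1 (add ¬¬E):
        ○ open, literals {B=F, E=T}.
      branch 1.2 (add ((¬C → A) → (¬E → D))):
        ((¬C → A) → (¬E → D)): β-rule — branch into ¬(¬C → A)  //  (¬E → D).
          branch 1.2.1 (add ¬(¬C → A)):
            ¬(¬C → A): α-rule — add ¬C, ¬A.
            ○ open, literals {A=F, B=F, C=F}.
          branch 1.2.2 (add (¬E → D)):
            (¬E → D): β-rule — branch into ¬¬E  //  D.
              branch 1.2.2.1 (add ¬¬E):
                ○ open, literals {B=F, E=T}.
              branch 1.2.2.2 (add D):
                ○ open, literals {B=F, D=T}.
  branch 2 (add E):
    (¬E → ((¬C → A) → (¬E → D))): β-rule — branch into ¬¬E  //  ((¬C → A) → (¬E → D)).
      branch 2.1 (add ¬¬E):
        ○ open, literals {E=T}.
      branch 2.2 (add ((¬C → A) → (¬E → D))):
        ((¬C → A) → (¬E → D)): β-rule — branch into ¬(¬C → A)  //  (¬E → D).
          branch 2.2.1 (add ¬(¬C → A)):
            ¬(¬C → A): α-rule — add ¬C, ¬A.
            ○ open, literals {A=F, C=F, E=T}.
          branch 2.2.2 (add (¬E → D)):
            (¬E → D): β-rule — branch into ¬¬E  //  D.
              branch 2.2.2.1 (add ¬¬E):
                ○ open, literals {E=T}.
              branch 2.2.2.2 (add D):
                ○ open, literals {D=T, E=T}.
0 branches closed, 8 open.
Each open branch fixes some atoms; the unmentioned ones are free. Counting distinct full assignments: branch {B=F, E=T} (A, C, D, F) contributes 16 new; branch {A=F, B=F, C=F} (D, E, F) contributes 4 new; branch {B=F, E=T} (A, C, D, F) contributes 0 new; branch {B=F, D=T} (A, C, E, F) contributes 6 new; branch {E=T} (A, B, C, D, F) contributes 16 new; branch {A=F, C=F, E=T} (B, D, F) contributes 0 new; branch {E=T} (A, B, C, D, F) contributes 0 new; branch {D=T, E=T} (A, B, C, F) contributes 0 new. Total: 42.

42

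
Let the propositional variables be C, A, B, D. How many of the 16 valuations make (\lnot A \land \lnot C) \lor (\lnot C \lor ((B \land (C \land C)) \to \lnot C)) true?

Initial set: {T ((\lnot A \land \lnot C) \lor (\lnot C \lor ((B \land (C \land C)) \to \lnot C)))}.
T ((\lnot A \land \lnot C) \lor (\lnot C \lor ((B \land (C \land C)) \to \lnot C))): β-rule — branch into T (\lnot A \land \lnot C)  //  T (\lnot C \lor ((B \land (C \land C)) \to \lnot C)).
  branch 1 (add T (\lnot A \land \lnot C)):
    T (\lnot A \land \lnot C): α-rule — add T \lnot A, T \lnot C.
    ○ open, literals {A=false, C=false}.
  branch 2 (add T (\lnot C \lor ((B \land (C \land C)) \to \lnot C))):
    T (\lnot C \lor ((B \land (C \land C)) \to \lnot C)): β-rule — branch into T \lnot C  //  T ((B \land (C \land C)) \to \lnot C).
      branch 2.1 (add T \lnot C):
        ○ open, literals {C=false}.
      branch 2.2 (add T ((B \land (C \land C)) \to \lnot C)):
        T ((B \land (C \land C)) \to \lnot C): β-rule — branch into F (B \land (C \land C))  //  T \lnot C.
          branch 2.2.1 (add F (B \land (C \land C))):
            F (B \land (C \land C)): β-rule — branch into F B  //  F (C \land C).
              branch 2.2.1.1 (add F B):
                ○ open, literals {B=false}.
              branch 2.2.1.2 (add F (C \land C)):
                F (C \land C): β-rule — branch into F C  //  F C.
                  branch 2.2.1.2.1 (add F C):
                    ○ open, literals {C=false}.
                  branch 2.2.1.2.2 (add F C):
                    ○ open, literals {C=false}.
          branch 2.2.2 (add T \lnot C):
            ○ open, literals {C=false}.
0 branches closed, 6 open.
Each open branch fixes some atoms; the unmentioned ones are free. Counting distinct full assignments: branch {A=false, C=false} (B, D) contributes 4 new; branch {C=false} (A, B, D) contributes 4 new; branch {B=false} (C, A, D) contributes 4 new; branch {C=false} (A, B, D) contributes 0 new; branch {C=false} (A, B, D) contributes 0 new; branch {C=false} (A, B, D) contributes 0 new. Total: 12.

12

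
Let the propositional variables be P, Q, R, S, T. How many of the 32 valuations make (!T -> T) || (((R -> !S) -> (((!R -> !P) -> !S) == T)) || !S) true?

Initial set: {T ((!T -> T) || (((R -> !S) -> (((!R -> !P) -> !S) == T)) || !S))}.
T ((!T -> T) || (((R -> !S) -> (((!R -> !P) -> !S) == T)) || !S)): β-rule — branch into T (!T -> T)  //  T (((R -> !S) -> (((!R -> !P) -> !S) == T)) || !S).
  branch 1 (add T (!T -> T)):
    T (!T -> T): β-rule — branch into F !T  //  T T.
      branch 1.1 (add F !T):
        ○ open, literals {T=T}.
      branch 1.2 (add T T):
        ○ open, literals {T=T}.
  branch 2 (add T (((R -> !S) -> (((!R -> !P) -> !S) == T)) || !S)):
    T (((R -> !S) -> (((!R -> !P) -> !S) == T)) || !S): β-rule — branch into T ((R -> !S) -> (((!R -> !P) -> !S) == T))  //  T !S.
      branch 2.1 (add T ((R -> !S) -> (((!R -> !P) -> !S) == T))):
        T ((R -> !S) -> (((!R -> !P) -> !S) == T)): β-rule — branch into F (R -> !S)  //  T (((!R -> !P) -> !S) == T).
          branch 2.1.1 (add F (R -> !S)):
            F (R -> !S): α-rule — add T R, F !S.
            ○ open, literals {R=T, S=T}.
          branch 2.1.2 (add T (((!R -> !P) -> !S) == T)):
            T (((!R -> !P) -> !S) == T): β-rule — branch into T ((!R -> !P) -> !S), T T  //  F ((!R -> !P) -> !S), F T.
              branch 2.1.2.1 (add T ((!R -> !P) -> !S), T T):
                T ((!R -> !P) -> !S): β-rule — branch into F (!R -> !P)  //  T !S.
                  branch 2.1.2.1.1 (add F (!R -> !P)):
                    F (!R -> !P): α-rule — add T !R, F !P.
                    ○ open, literals {P=T, R=F, T=T}.
                  branch 2.1.2.1.2 (add T !S):
                    ○ open, literals {S=F, T=T}.
              branch 2.1.2.2 (add F ((!R -> !P) -> !S), F T):
                F ((!R -> !P) -> !S): α-rule — add T (!R -> !P), F !S.
                T (!R -> !P): β-rule — branch into F !R  //  T !P.
                  branch 2.1.2.2.1 (add F !R):
                    ○ open, literals {R=T, S=T, T=F}.
                  branch 2.1.2.2.2 (add T !P):
                    ○ open, literals {P=F, S=T, T=F}.
      branch 2.2 (add T !S):
        ○ open, literals {S=F}.
0 branches closed, 8 open.
Each open branch fixes some atoms; the unmentioned ones are free. Counting distinct full assignments: branch {T=T} (P, Q, R, S) contributes 16 new; branch {T=T} (P, Q, R, S) contributes 0 new; branch {R=T, S=T} (P, Q, T) contributes 4 new; branch {P=T, R=F, T=T} (Q, S) contributes 0 new; branch {S=F, T=T} (P, Q, R) contributes 0 new; branch {R=T, S=T, T=F} (P, Q) contributes 0 new; branch {P=F, S=T, T=F} (Q, R) contributes 2 new; branch {S=F} (P, Q, R, T) contributes 8 new. Total: 30.

30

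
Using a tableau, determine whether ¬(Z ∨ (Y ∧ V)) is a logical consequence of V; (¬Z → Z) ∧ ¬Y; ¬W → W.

Initial set: {V; ((¬Z → Z) ∧ ¬Y); (¬W → W); ¬¬(Z ∨ (Y ∧ V))}.
((¬Z → Z) ∧ ¬Y): α-rule — add (¬Z → Z), ¬Y.
(¬W → W): β-rule — branch into ¬¬W  //  W.
  branch 1 (add ¬¬W):
    ¬¬(Z ∨ (Y ∧ V)): β-rule — branch into Z  //  (Y ∧ V).
      branch 1.1 (add Z):
        (¬Z → Z): β-rule — branch into ¬¬Z  //  Z.
          branch 1.1.1 (add ¬¬Z):
            ○ open, literals {V=T, W=T, Y=F, Z=T}.
          branch 1.1.2 (add Z):
            ○ open, literals {V=T, W=T, Y=F, Z=T}.
      branch 1.2 (add (Y ∧ V)):
        (Y ∧ V): α-rule — add Y, V.
        × closes — contains both Y and ¬Y.
  branch 2 (add W):
    ¬¬(Z ∨ (Y ∧ V)): β-rule — branch into Z  //  (Y ∧ V).
      branch 2.1 (add Z):
        (¬Z → Z): β-rule — branch into ¬¬Z  //  Z.
          branch 2.1.1 (add ¬¬Z):
            ○ open, literals {V=T, W=T, Y=F, Z=T}.
          branch 2.1.2 (add Z):
            ○ open, literals {V=T, W=T, Y=F, Z=T}.
      branch 2.2 (add (Y ∧ V)):
        (Y ∧ V): α-rule — add Y, V.
        × closes — contains both Y and ¬Y.
2 branches closed, 4 open.
An open branch gives a countermodel: V=T, W=T, Y=F, Z=T (unmentioned atoms arbitrary); the premises hold there but the conclusion fails.

No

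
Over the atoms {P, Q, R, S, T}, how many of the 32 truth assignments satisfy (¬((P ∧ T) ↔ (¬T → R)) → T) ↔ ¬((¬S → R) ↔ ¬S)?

24

Initial set: {((¬((P ∧ T) ↔ (¬T → R)) → T) ↔ ¬((¬S → R) ↔ ¬S))}.
((¬((P ∧ T) ↔ (¬T → R)) → T) ↔ ¬((¬S → R) ↔ ¬S)): β-rule — branch into (¬((P ∧ T) ↔ (¬T → R)) → T), ¬((¬S → R) ↔ ¬S)  //  ¬(¬((P ∧ T) ↔ (¬T → R)) → T), ¬¬((¬S → R) ↔ ¬S).
  branch 1 (add (¬((P ∧ T) ↔ (¬T → R)) → T), ¬((¬S → R) ↔ ¬S)):
    (¬((P ∧ T) ↔ (¬T → R)) → T): β-rule — branch into ¬¬((P ∧ T) ↔ (¬T → R))  //  T.
      branch 1.1 (add ¬¬((P ∧ T) ↔ (¬T → R))):
        ¬((¬S → R) ↔ ¬S): β-rule — branch into (¬S → R), ¬¬S  //  ¬(¬S → R), ¬S.
          branch 1.1.1 (add (¬S → R), ¬¬S):
            ¬¬((P ∧ T) ↔ (¬T → R)): β-rule — branch into (P ∧ T), (¬T → R)  //  ¬(P ∧ T), ¬(¬T → R).
              branch 1.1.1.1 (add (P ∧ T), (¬T → R)):
                (P ∧ T): α-rule — add P, T.
                (¬S → R): β-rule — branch into ¬¬S  //  R.
                  branch 1.1.1.1.1 (add ¬¬S):
                    (¬T → R): β-rule — branch into ¬¬T  //  R.
                      branch 1.1.1.1.1.1 (add ¬¬T):
                        ○ open, literals {P=1, S=1, T=1}.
                      branch 1.1.1.1.1.2 (add R):
                        ○ open, literals {P=1, R=1, S=1, T=1}.
                  branch 1.1.1.1.2 (add R):
                    (¬T → R): β-rule — branch into ¬¬T  //  R.
                      branch 1.1.1.1.2.1 (add ¬¬T):
                        ○ open, literals {P=1, R=1, S=1, T=1}.
                      branch 1.1.1.1.2.2 (add R):
                        ○ open, literals {P=1, R=1, S=1, T=1}.
              branch 1.1.1.2 (add ¬(P ∧ T), ¬(¬T → R)):
                ¬(¬T → R): α-rule — add ¬T, ¬R.
                (¬S → R): β-rule — branch into ¬¬S  //  R.
                  branch 1.1.1.2.1 (add ¬¬S):
                    ¬(P ∧ T): β-rule — branch into ¬P  //  ¬T.
                      branch 1.1.1.2.1.1 (add ¬P):
                        ○ open, literals {P=0, R=0, S=1, T=0}.
                      branch 1.1.1.2.1.2 (add ¬T):
                        ○ open, literals {R=0, S=1, T=0}.
                  branch 1.1.1.2.2 (add R):
                    × closes — contains both R and ¬R.
          branch 1.1.2 (add ¬(¬S → R), ¬S):
            ¬(¬S → R): α-rule — add ¬S, ¬R.
            ¬¬((P ∧ T) ↔ (¬T → R)): β-rule — branch into (P ∧ T), (¬T → R)  //  ¬(P ∧ T), ¬(¬T → R).
              branch 1.1.2.1 (add (P ∧ T), (¬T → R)):
                (P ∧ T): α-rule — add P, T.
                (¬T → R): β-rule — branch into ¬¬T  //  R.
                  branch 1.1.2.1.1 (add ¬¬T):
                    ○ open, literals {P=1, R=0, S=0, T=1}.
                  branch 1.1.2.1.2 (add R):
                    × closes — contains both R and ¬R.
              branch 1.1.2.2 (add ¬(P ∧ T), ¬(¬T → R)):
                ¬(¬T → R): α-rule — add ¬T, ¬R.
                ¬(P ∧ T): β-rule — branch into ¬P  //  ¬T.
                  branch 1.1.2.2.1 (add ¬P):
                    ○ open, literals {P=0, R=0, S=0, T=0}.
                  branch 1.1.2.2.2 (add ¬T):
                    ○ open, literals {R=0, S=0, T=0}.
      branch 1.2 (add T):
        ¬((¬S → R) ↔ ¬S): β-rule — branch into (¬S → R), ¬¬S  //  ¬(¬S → R), ¬S.
          branch 1.2.1 (add (¬S → R), ¬¬S):
            (¬S → R): β-rule — branch into ¬¬S  //  R.
              branch 1.2.1.1 (add ¬¬S):
                ○ open, literals {S=1, T=1}.
              branch 1.2.1.2 (add R):
                ○ open, literals {R=1, S=1, T=1}.
          branch 1.2.2 (add ¬(¬S → R), ¬S):
            ¬(¬S → R): α-rule — add ¬S, ¬R.
            ○ open, literals {R=0, S=0, T=1}.
  branch 2 (add ¬(¬((P ∧ T) ↔ (¬T → R)) → T), ¬¬((¬S → R) ↔ ¬S)):
    ¬(¬((P ∧ T) ↔ (¬T → R)) → T): α-rule — add ¬((P ∧ T) ↔ (¬T → R)), ¬T.
    ¬¬((¬S → R) ↔ ¬S): β-rule — branch into (¬S → R), ¬S  //  ¬(¬S → R), ¬¬S.
      branch 2.1 (add (¬S → R), ¬S):
        ¬((P ∧ T) ↔ (¬T → R)): β-rule — branch into (P ∧ T), ¬(¬T → R)  //  ¬(P ∧ T), (¬T → R).
          branch 2.1.1 (add (P ∧ T), ¬(¬T → R)):
            (P ∧ T): α-rule — add P, T.
            × closes — contains both T and ¬T.
          branch 2.1.2 (add ¬(P ∧ T), (¬T → R)):
            (¬S → R): β-rule — branch into ¬¬S  //  R.
              branch 2.1.2.1 (add ¬¬S):
                × closes — contains both S and ¬S.
              branch 2.1.2.2 (add R):
                ¬(P ∧ T): β-rule — branch into ¬P  //  ¬T.
                  branch 2.1.2.2.1 (add ¬P):
                    (¬T → R): β-rule — branch into ¬¬T  //  R.
                      branch 2.1.2.2.1.1 (add ¬¬T):
                        × closes — contains both T and ¬T.
                      branch 2.1.2.2.1.2 (add R):
                        ○ open, literals {P=0, R=1, S=0, T=0}.
                  branch 2.1.2.2.2 (add ¬T):
                    (¬T → R): β-rule — branch into ¬¬T  //  R.
                      branch 2.1.2.2.2.1 (add ¬¬T):
                        × closes — contains both T and ¬T.
                      branch 2.1.2.2.2.2 (add R):
                        ○ open, literals {R=1, S=0, T=0}.
      branch 2.2 (add ¬(¬S → R), ¬¬S):
        ¬(¬S → R): α-rule — add ¬S, ¬R.
        × closes — contains both S and ¬S.
7 branches closed, 14 open.
Each open branch fixes some atoms; the unmentioned ones are free. Counting distinct full assignments: branch {P=1, S=1, T=1} (Q, R) contributes 4 new; branch {P=1, R=1, S=1, T=1} (Q) contributes 0 new; branch {P=1, R=1, S=1, T=1} (Q) contributes 0 new; branch {P=1, R=1, S=1, T=1} (Q) contributes 0 new; branch {P=0, R=0, S=1, T=0} (Q) contributes 2 new; branch {R=0, S=1, T=0} (P, Q) contributes 2 new; branch {P=1, R=0, S=0, T=1} (Q) contributes 2 new; branch {P=0, R=0, S=0, T=0} (Q) contributes 2 new; branch {R=0, S=0, T=0} (P, Q) contributes 2 new; branch {S=1, T=1} (P, Q, R) contributes 4 new; branch {R=1, S=1, T=1} (P, Q) contributes 0 new; branch {R=0, S=0, T=1} (P, Q) contributes 2 new; branch {P=0, R=1, S=0, T=0} (Q) contributes 2 new; branch {R=1, S=0, T=0} (P, Q) contributes 2 new. Total: 24.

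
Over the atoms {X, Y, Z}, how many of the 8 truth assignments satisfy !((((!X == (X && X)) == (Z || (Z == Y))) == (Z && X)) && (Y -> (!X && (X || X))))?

Initial set: {T !((((!X == (X && X)) == (Z || (Z == Y))) == (Z && X)) && (Y -> (!X && (X || X))))}.
T !((((!X == (X && X)) == (Z || (Z == Y))) == (Z && X)) && (Y -> (!X && (X || X)))): β-rule — branch into F (((!X == (X && X)) == (Z || (Z == Y))) == (Z && X))  //  F (Y -> (!X && (X || X))).
  branch 1 (add F (((!X == (X && X)) == (Z || (Z == Y))) == (Z && X))):
    F (((!X == (X && X)) == (Z || (Z == Y))) == (Z && X)): β-rule — branch into T ((!X == (X && X)) == (Z || (Z == Y))), F (Z && X)  //  F ((!X == (X && X)) == (Z || (Z == Y))), T (Z && X).
      branch 1.1 (add T ((!X == (X && X)) == (Z || (Z == Y))), F (Z && X)):
        T ((!X == (X && X)) == (Z || (Z == Y))): β-rule — branch into T (!X == (X && X)), T (Z || (Z == Y))  //  F (!X == (X && X)), F (Z || (Z == Y)).
          branch 1.1.1 (add T (!X == (X && X)), T (Z || (Z == Y))):
            F (Z && X): β-rule — branch into F Z  //  F X.
              branch 1.1.1.1 (add F Z):
                T (!X == (X && X)): β-rule — branch into T !X, T (X && X)  //  F !X, F (X && X).
                  branch 1.1.1.1.1 (add T !X, T (X && X)):
                    T (X && X): α-rule — add T X, T X.
                    × closes — contains both X and !X.
                  branch 1.1.1.1.2 (add F !X, F (X && X)):
                    T (Z || (Z == Y)): β-rule — branch into T Z  //  T (Z == Y).
                      branch 1.1.1.1.2.1 (add T Z):
                        × closes — contains both Z and !Z.
                      branch 1.1.1.1.2.2 (add T (Z == Y)):
                        F (X && X): β-rule — branch into F X  //  F X.
                          branch 1.1.1.1.2.2.1 (add F X):
                            × closes — contains both X and !X.
                          branch 1.1.1.1.2.2.2 (add F X):
                            × closes — contains both X and !X.
              branch 1.1.1.2 (add F X):
                T (!X == (X && X)): β-rule — branch into T !X, T (X && X)  //  F !X, F (X && X).
                  branch 1.1.1.2.1 (add T !X, T (X && X)):
                    T (X && X): α-rule — add T X, T X.
                    × closes — contains both X and !X.
                  branch 1.1.1.2.2 (add F !X, F (X && X)):
                    × closes — contains both X and !X.
          branch 1.1.2 (add F (!X == (X && X)), F (Z || (Z == Y))):
            F (Z || (Z == Y)): α-rule — add F Z, F (Z == Y).
            F (Z && X): β-rule — branch into F Z  //  F X.
              branch 1.1.2.1 (add F Z):
                F (!X == (X && X)): β-rule — branch into T !X, F (X && X)  //  F !X, T (X && X).
                  branch 1.1.2.1.1 (add T !X, F (X && X)):
                    F (Z == Y): β-rule — branch into T Z, F Y  //  F Z, T Y.
                      branch 1.1.2.1.1.1 (add T Z, F Y):
                        × closes — contains both Z and !Z.
                      branch 1.1.2.1.1.2 (add F Z, T Y):
                        F (X && X): β-rule — branch into F X  //  F X.
                          branch 1.1.2.1.1.2.1 (add F X):
                            ○ open, literals {X=0, Y=1, Z=0}.
                          branch 1.1.2.1.1.2.2 (add F X):
                            ○ open, literals {X=0, Y=1, Z=0}.
                  branch 1.1.2.1.2 (add F !X, T (X && X)):
                    T (X && X): α-rule — add T X, T X.
                    F (Z == Y): β-rule — branch into T Z, F Y  //  F Z, T Y.
                      branch 1.1.2.1.2.1 (add T Z, F Y):
                        × closes — contains both Z and !Z.
                      branch 1.1.2.1.2.2 (add F Z, T Y):
                        ○ open, literals {X=1, Y=1, Z=0}.
              branch 1.1.2.2 (add F X):
                F (!X == (X && X)): β-rule — branch into T !X, F (X && X)  //  F !X, T (X && X).
                  branch 1.1.2.2.1 (add T !X, F (X && X)):
                    F (Z == Y): β-rule — branch into T Z, F Y  //  F Z, T Y.
                      branch 1.1.2.2.1.1 (add T Z, F Y):
                        × closes — contains both Z and !Z.
                      branch 1.1.2.2.1.2 (add F Z, T Y):
                        F (X && X): β-rule — branch into F X  //  F X.
                          branch 1.1.2.2.1.2.1 (add F X):
                            ○ open, literals {X=0, Y=1, Z=0}.
                          branch 1.1.2.2.1.2.2 (add F X):
                            ○ open, literals {X=0, Y=1, Z=0}.
                  branch 1.1.2.2.2 (add F !X, T (X && X)):
                    × closes — contains both X and !X.
      branch 1.2 (add F ((!X == (X && X)) == (Z || (Z == Y))), T (Z && X)):
        T (Z && X): α-rule — add T Z, T X.
        F ((!X == (X && X)) == (Z || (Z == Y))): β-rule — branch into T (!X == (X && X)), F (Z || (Z == Y))  //  F (!X == (X && X)), T (Z || (Z == Y)).
          branch 1.2.1 (add T (!X == (X && X)), F (Z || (Z == Y))):
            F (Z || (Z == Y)): α-rule — add F Z, F (Z == Y).
            × closes — contains both Z and !Z.
          branch 1.2.2 (add F (!X == (X && X)), T (Z || (Z == Y))):
            F (!X == (X && X)): β-rule — branch into T !X, F (X && X)  //  F !X, T (X && X).
              branch 1.2.2.1 (add T !X, F (X && X)):
                × closes — contains both X and !X.
              branch 1.2.2.2 (add F !X, T (X && X)):
                T (X && X): α-rule — add T X, T X.
                T (Z || (Z == Y)): β-rule — branch into T Z  //  T (Z == Y).
                  branch 1.2.2.2.1 (add T Z):
                    ○ open, literals {X=1, Z=1}.
                  branch 1.2.2.2.2 (add T (Z == Y)):
                    T (Z == Y): β-rule — branch into T Z, T Y  //  F Z, F Y.
                      branch 1.2.2.2.2.1 (add T Z, T Y):
                        ○ open, literals {X=1, Y=1, Z=1}.
                      branch 1.2.2.2.2.2 (add F Z, F Y):
                        × closes — contains both Z and !Z.
  branch 2 (add F (Y -> (!X && (X || X)))):
    F (Y -> (!X && (X || X))): α-rule — add T Y, F (!X && (X || X)).
    F (!X && (X || X)): β-rule — branch into F !X  //  F (X || X).
      branch 2.1 (add F !X):
        ○ open, literals {X=1, Y=1}.
      branch 2.2 (add F (X || X)):
        F (X || X): α-rule — add F X, F X.
        ○ open, literals {X=0, Y=1}.
13 branches closed, 9 open.
Each open branch fixes some atoms; the unmentioned ones are free. Counting distinct full assignments: branch {X=0, Y=1, Z=0} (none free) contributes 1 new; branch {X=0, Y=1, Z=0} (none free) contributes 0 new; branch {X=1, Y=1, Z=0} (none free) contributes 1 new; branch {X=0, Y=1, Z=0} (none free) contributes 0 new; branch {X=0, Y=1, Z=0} (none free) contributes 0 new; branch {X=1, Z=1} (Y) contributes 2 new; branch {X=1, Y=1, Z=1} (none free) contributes 0 new; branch {X=1, Y=1} (Z) contributes 0 new; branch {X=0, Y=1} (Z) contributes 1 new. Total: 5.

5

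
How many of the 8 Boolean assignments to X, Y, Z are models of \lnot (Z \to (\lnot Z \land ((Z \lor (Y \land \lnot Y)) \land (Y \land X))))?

Initial set: {\lnot (Z \to (\lnot Z \land ((Z \lor (Y \land \lnot Y)) \land (Y \land X))))}.
\lnot (Z \to (\lnot Z \land ((Z \lor (Y \land \lnot Y)) \land (Y \land X)))): α-rule — add Z, \lnot (\lnot Z \land ((Z \lor (Y \land \lnot Y)) \land (Y \land X))).
\lnot (\lnot Z \land ((Z \lor (Y \land \lnot Y)) \land (Y \land X))): β-rule — branch into \lnot \lnot Z  //  \lnot ((Z \lor (Y \land \lnot Y)) \land (Y \land X)).
  branch 1 (add \lnot \lnot Z):
    ○ open, literals {Z=1}.
  branch 2 (add \lnot ((Z \lor (Y \land \lnot Y)) \land (Y \land X))):
    \lnot ((Z \lor (Y \land \lnot Y)) \land (Y \land X)): β-rule — branch into \lnot (Z \lor (Y \land \lnot Y))  //  \lnot (Y \land X).
      branch 2.1 (add \lnot (Z \lor (Y \land \lnot Y))):
        \lnot (Z \lor (Y \land \lnot Y)): α-rule — add \lnot Z, \lnot (Y \land \lnot Y).
        × closes — contains both Z and \lnot Z.
      branch 2.2 (add \lnot (Y \land X)):
        \lnot (Y \land X): β-rule — branch into \lnot Y  //  \lnot X.
          branch 2.2.1 (add \lnot Y):
            ○ open, literals {Y=0, Z=1}.
          branch 2.2.2 (add \lnot X):
            ○ open, literals {X=0, Z=1}.
1 branch closed, 3 open.
Each open branch fixes some atoms; the unmentioned ones are free. Counting distinct full assignments: branch {Z=1} (X, Y) contributes 4 new; branch {Y=0, Z=1} (X) contributes 0 new; branch {X=0, Z=1} (Y) contributes 0 new. Total: 4.

4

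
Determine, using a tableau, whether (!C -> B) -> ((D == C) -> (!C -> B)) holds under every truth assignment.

Valid

Assume the negation and expand:
Initial set: {!((!C -> B) -> ((D == C) -> (!C -> B)))}.
!((!C -> B) -> ((D == C) -> (!C -> B))): α-rule — add (!C -> B), !((D == C) -> (!C -> B)).
!((D == C) -> (!C -> B)): α-rule — add (D == C), !(!C -> B).
!(!C -> B): α-rule — add !C, !B.
(!C -> B): β-rule — branch into !!C  //  B.
  branch 1 (add !!C):
    × closes — contains both C and !C.
  branch 2 (add B):
    × closes — contains both B and !B.
All 2 branches close.
Every branch closed, so the negation is unsatisfiable and the formula is valid.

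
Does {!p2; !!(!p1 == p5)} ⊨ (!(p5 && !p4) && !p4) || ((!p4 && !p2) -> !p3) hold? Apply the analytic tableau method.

Initial set: {!p2; !!(!p1 == p5); !((!(p5 && !p4) && !p4) || ((!p4 && !p2) -> !p3))}.
!!(!p1 == p5): drop double negation, giving (!p1 == p5).
!((!(p5 && !p4) && !p4) || ((!p4 && !p2) -> !p3)): α-rule — add !(!(p5 && !p4) && !p4), !((!p4 && !p2) -> !p3).
!((!p4 && !p2) -> !p3): α-rule — add (!p4 && !p2), !!p3.
(!p4 && !p2): α-rule — add !p4, !p2.
(!p1 == p5): β-rule — branch into !p1, p5  //  !!p1, !p5.
  branch 1 (add !p1, p5):
    !(!(p5 && !p4) && !p4): β-rule — branch into !!(p5 && !p4)  //  !!p4.
      branch 1.1 (add !!(p5 && !p4)):
        !!(p5 && !p4): α-rule — add p5, !p4.
        ○ open, literals {p1=F, p2=F, p3=T, p4=F, p5=T}.
      branch 1.2 (add !!p4):
        × closes — contains both p4 and !p4.
  branch 2 (add !!p1, !p5):
    !(!(p5 && !p4) && !p4): β-rule — branch into !!(p5 && !p4)  //  !!p4.
      branch 2.1 (add !!(p5 && !p4)):
        !!(p5 && !p4): α-rule — add p5, !p4.
        × closes — contains both p5 and !p5.
      branch 2.2 (add !!p4):
        × closes — contains both p4 and !p4.
3 branches closed, 1 open.
An open branch gives a countermodel: p1=F, p2=F, p3=T, p4=F, p5=T (unmentioned atoms arbitrary); the premises hold there but the conclusion fails.

No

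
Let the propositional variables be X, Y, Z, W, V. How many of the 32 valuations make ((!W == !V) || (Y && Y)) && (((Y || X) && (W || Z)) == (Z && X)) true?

Initial set: {T (((!W == !V) || (Y && Y)) && (((Y || X) && (W || Z)) == (Z && X)))}.
T (((!W == !V) || (Y && Y)) && (((Y || X) && (W || Z)) == (Z && X))): α-rule — add T ((!W == !V) || (Y && Y)), T (((Y || X) && (W || Z)) == (Z && X)).
T ((!W == !V) || (Y && Y)): β-rule — branch into T (!W == !V)  //  T (Y && Y).
  branch 1 (add T (!W == !V)):
    T (((Y || X) && (W || Z)) == (Z && X)): β-rule — branch into T ((Y || X) && (W || Z)), T (Z && X)  //  F ((Y || X) && (W || Z)), F (Z && X).
      branch 1.1 (add T ((Y || X) && (W || Z)), T (Z && X)):
        T ((Y || X) && (W || Z)): α-rule — add T (Y || X), T (W || Z).
        T (Z && X): α-rule — add T Z, T X.
        T (!W == !V): β-rule — branch into T !W, T !V  //  F !W, F !V.
          branch 1.1.1 (add T !W, T !V):
            T (Y || X): β-rule — branch into T Y  //  T X.
              branch 1.1.1.1 (add T Y):
                T (W || Z): β-rule — branch into T W  //  T Z.
                  branch 1.1.1.1.1 (add T W):
                    × closes — contains both W and !W.
                  branch 1.1.1.1.2 (add T Z):
                    ○ open, literals {V=F, W=F, X=T, Y=T, Z=T}.
              branch 1.1.1.2 (add T X):
                T (W || Z): β-rule — branch into T W  //  T Z.
                  branch 1.1.1.2.1 (add T W):
                    × closes — contains both W and !W.
                  branch 1.1.1.2.2 (add T Z):
                    ○ open, literals {V=F, W=F, X=T, Z=T}.
          branch 1.1.2 (add F !W, F !V):
            T (Y || X): β-rule — branch into T Y  //  T X.
              branch 1.1.2.1 (add T Y):
                T (W || Z): β-rule — branch into T W  //  T Z.
                  branch 1.1.2.1.1 (add T W):
                    ○ open, literals {V=T, W=T, X=T, Y=T, Z=T}.
                  branch 1.1.2.1.2 (add T Z):
                    ○ open, literals {V=T, W=T, X=T, Y=T, Z=T}.
              branch 1.1.2.2 (add T X):
                T (W || Z): β-rule — branch into T W  //  T Z.
                  branch 1.1.2.2.1 (add T W):
                    ○ open, literals {V=T, W=T, X=T, Z=T}.
                  branch 1.1.2.2.2 (add T Z):
                    ○ open, literals {V=T, W=T, X=T, Z=T}.
      branch 1.2 (add F ((Y || X) && (W || Z)), F (Z && X)):
        T (!W == !V): β-rule — branch into T !W, T !V  //  F !W, F !V.
          branch 1.2.1 (add T !W, T !V):
            F ((Y || X) && (W || Z)): β-rule — branch into F (Y || X)  //  F (W || Z).
              branch 1.2.1.1 (add F (Y || X)):
                F (Y || X): α-rule — add F Y, F X.
                F (Z && X): β-rule — branch into F Z  //  F X.
                  branch 1.2.1.1.1 (add F Z):
                    ○ open, literals {V=F, W=F, X=F, Y=F, Z=F}.
                  branch 1.2.1.1.2 (add F X):
                    ○ open, literals {V=F, W=F, X=F, Y=F}.
              branch 1.2.1.2 (add F (W || Z)):
                F (W || Z): α-rule — add F W, F Z.
                F (Z && X): β-rule — branch into F Z  //  F X.
                  branch 1.2.1.2.1 (add F Z):
                    ○ open, literals {V=F, W=F, Z=F}.
                  branch 1.2.1.2.2 (add F X):
                    ○ open, literals {V=F, W=F, X=F, Z=F}.
          branch 1.2.2 (add F !W, F !V):
            F ((Y || X) && (W || Z)): β-rule — branch into F (Y || X)  //  F (W || Z).
              branch 1.2.2.1 (add F (Y || X)):
                F (Y || X): α-rule — add F Y, F X.
                F (Z && X): β-rule — branch into F Z  //  F X.
                  branch 1.2.2.1.1 (add F Z):
                    ○ open, literals {V=T, W=T, X=F, Y=F, Z=F}.
                  branch 1.2.2.1.2 (add F X):
                    ○ open, literals {V=T, W=T, X=F, Y=F}.
              branch 1.2.2.2 (add F (W || Z)):
                F (W || Z): α-rule — add F W, F Z.
                × closes — contains both W and !W.
  branch 2 (add T (Y && Y)):
    T (Y && Y): α-rule — add T Y, T Y.
    T (((Y || X) && (W || Z)) == (Z && X)): β-rule — branch into T ((Y || X) && (W || Z)), T (Z && X)  //  F ((Y || X) && (W || Z)), F (Z && X).
      branch 2.1 (add T ((Y || X) && (W || Z)), T (Z && X)):
        T ((Y || X) && (W || Z)): α-rule — add T (Y || X), T (W || Z).
        T (Z && X): α-rule — add T Z, T X.
        T (Y || X): β-rule — branch into T Y  //  T X.
          branch 2.1.1 (add T Y):
            T (W || Z): β-rule — branch into T W  //  T Z.
              branch 2.1.1.1 (add T W):
                ○ open, literals {W=T, X=T, Y=T, Z=T}.
              branch 2.1.1.2 (add T Z):
                ○ open, literals {X=T, Y=T, Z=T}.
          branch 2.1.2 (add T X):
            T (W || Z): β-rule — branch into T W  //  T Z.
              branch 2.1.2.1 (add T W):
                ○ open, literals {W=T, X=T, Y=T, Z=T}.
              branch 2.1.2.2 (add T Z):
                ○ open, literals {X=T, Y=T, Z=T}.
      branch 2.2 (add F ((Y || X) && (W || Z)), F (Z && X)):
        F ((Y || X) && (W || Z)): β-rule — branch into F (Y || X)  //  F (W || Z).
          branch 2.2.1 (add F (Y || X)):
            F (Y || X): α-rule — add F Y, F X.
            × closes — contains both Y and !Y.
          branch 2.2.2 (add F (W || Z)):
            F (W || Z): α-rule — add F W, F Z.
            F (Z && X): β-rule — branch into F Z  //  F X.
              branch 2.2.2.1 (add F Z):
                ○ open, literals {W=F, Y=T, Z=F}.
              branch 2.2.2.2 (add F X):
                ○ open, literals {W=F, X=F, Y=T, Z=F}.
4 branches closed, 18 open.
Each open branch fixes some atoms; the unmentioned ones are free. Counting distinct full assignments: branch {V=F, W=F, X=T, Y=T, Z=T} (none free) contributes 1 new; branch {V=F, W=F, X=T, Z=T} (Y) contributes 1 new; branch {V=T, W=T, X=T, Y=T, Z=T} (none free) contributes 1 new; branch {V=T, W=T, X=T, Y=T, Z=T} (none free) contributes 0 new; branch {V=T, W=T, X=T, Z=T} (Y) contributes 1 new; branch {V=T, W=T, X=T, Z=T} (Y) contributes 0 new; branch {V=F, W=F, X=F, Y=F, Z=F} (none free) contributes 1 new; branch {V=F, W=F, X=F, Y=F} (Z) contributes 1 new; branch {V=F, W=F, Z=F} (X, Y) contributes 3 new; branch {V=F, W=F, X=F, Z=F} (Y) contributes 0 new; branch {V=T, W=T, X=F, Y=F, Z=F} (none free) contributes 1 new; branch {V=T, W=T, X=F, Y=F} (Z) contributes 1 new; branch {W=T, X=T, Y=T, Z=T} (V) contributes 1 new; branch {X=T, Y=T, Z=T} (W, V) contributes 1 new; branch {W=T, X=T, Y=T, Z=T} (V) contributes 0 new; branch {X=T, Y=T, Z=T} (W, V) contributes 0 new; branch {W=F, Y=T, Z=F} (X, V) contributes 2 new; branch {W=F, X=F, Y=T, Z=F} (V) contributes 0 new. Total: 15.

15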